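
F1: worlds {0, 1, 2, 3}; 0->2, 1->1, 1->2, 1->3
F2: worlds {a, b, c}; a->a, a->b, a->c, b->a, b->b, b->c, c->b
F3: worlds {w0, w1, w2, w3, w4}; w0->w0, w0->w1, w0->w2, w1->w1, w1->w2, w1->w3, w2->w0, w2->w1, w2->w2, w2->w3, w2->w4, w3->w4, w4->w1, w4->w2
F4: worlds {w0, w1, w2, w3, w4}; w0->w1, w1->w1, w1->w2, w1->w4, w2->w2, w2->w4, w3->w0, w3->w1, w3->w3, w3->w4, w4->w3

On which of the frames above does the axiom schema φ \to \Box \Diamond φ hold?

none

This is the axiom for symmetry; its first-order frame correspondent is \forall x \forall y (Rxy \to Ryx).
F1: fails — R12 but not R21.
F2: fails — Rac but not Rca.
F3: fails — Rw1w3 but not Rw3w1.
F4: fails — Rw1w2 but not Rw2w1.
Valid on no frame.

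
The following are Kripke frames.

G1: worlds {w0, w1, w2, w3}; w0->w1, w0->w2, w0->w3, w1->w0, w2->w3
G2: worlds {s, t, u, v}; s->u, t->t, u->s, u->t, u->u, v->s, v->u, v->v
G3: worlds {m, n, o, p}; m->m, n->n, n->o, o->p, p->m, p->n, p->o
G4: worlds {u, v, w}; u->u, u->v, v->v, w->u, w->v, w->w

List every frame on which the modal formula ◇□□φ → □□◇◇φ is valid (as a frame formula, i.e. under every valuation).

G2, G4

Frame correspondent (Sahlqvist): ∀x ∀y ∀z ((xRy ∧ xR²z) → ∃w (yR²w ∧ zR²w)) — i.e. a generalized confluence (Geach) condition.
G1: fails — w0Rw1, w0R²w3 but no w with w1R²w and w3R²w.
G2: condition met.
G3: fails — pRm, pR²n but no w with mR²w and nR²w.
G4: condition met.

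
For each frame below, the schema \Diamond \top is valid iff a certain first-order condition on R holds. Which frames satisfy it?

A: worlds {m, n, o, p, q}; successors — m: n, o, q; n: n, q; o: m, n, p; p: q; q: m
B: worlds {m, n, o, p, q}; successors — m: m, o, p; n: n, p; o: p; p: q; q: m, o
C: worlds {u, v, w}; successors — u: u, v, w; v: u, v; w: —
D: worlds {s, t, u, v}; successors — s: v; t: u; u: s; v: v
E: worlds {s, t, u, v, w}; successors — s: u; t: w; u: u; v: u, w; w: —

A, B, D

This is the axiom for seriality; its first-order frame correspondent is \forall x \exists y Rxy.
A: condition met.
B: condition met.
C: fails — world w has no successor.
D: condition met.
E: fails — world w has no successor.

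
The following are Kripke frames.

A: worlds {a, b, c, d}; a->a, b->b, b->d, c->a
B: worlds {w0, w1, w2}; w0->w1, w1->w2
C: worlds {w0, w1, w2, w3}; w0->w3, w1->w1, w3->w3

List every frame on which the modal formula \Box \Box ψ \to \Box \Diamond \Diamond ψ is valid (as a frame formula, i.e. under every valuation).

C

This is the axiom for a generalized confluence (Geach) condition; its first-order frame correspondent is \forall x \forall z (xRz \to \exists w (x R^2 w \wedge z R^2 w)).
A: fails — bRd but no w with bR²w and dR²w.
B: fails — w0Rw1 but no w with w0R²w and w1R²w.
C: ✓.
Valid on: C.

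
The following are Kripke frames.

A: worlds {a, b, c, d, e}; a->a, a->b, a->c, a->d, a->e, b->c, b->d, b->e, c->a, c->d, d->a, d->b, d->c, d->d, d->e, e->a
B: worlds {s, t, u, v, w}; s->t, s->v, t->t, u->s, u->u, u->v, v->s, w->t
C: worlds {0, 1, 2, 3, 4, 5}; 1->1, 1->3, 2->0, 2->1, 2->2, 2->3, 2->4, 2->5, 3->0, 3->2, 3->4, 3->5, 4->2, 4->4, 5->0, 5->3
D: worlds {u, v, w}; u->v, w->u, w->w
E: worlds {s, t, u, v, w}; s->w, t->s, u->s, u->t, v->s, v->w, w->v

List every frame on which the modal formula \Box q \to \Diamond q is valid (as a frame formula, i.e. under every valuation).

A, B, E

The schema corresponds to seriality: \forall x \exists y Rxy.
A: ✓.
B: ✓.
C: fails — world 0 has no successor.
D: fails — world v has no successor.
E: ✓.
Valid on: A, B, E.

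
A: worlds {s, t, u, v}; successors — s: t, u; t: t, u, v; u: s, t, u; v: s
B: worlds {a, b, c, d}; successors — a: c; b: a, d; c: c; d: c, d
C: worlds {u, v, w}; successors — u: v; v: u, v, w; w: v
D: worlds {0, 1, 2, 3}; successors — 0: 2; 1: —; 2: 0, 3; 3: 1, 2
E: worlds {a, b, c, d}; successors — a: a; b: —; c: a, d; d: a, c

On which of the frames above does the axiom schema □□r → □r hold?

C

This is the axiom for density; its first-order frame correspondent is ∀x ∀y (Rxy → ∃z (Rxz ∧ Rzy)).
A: fails — Rvs but no z with Rvz and Rzs.
B: fails — Rba but no z with Rbz and Rza.
C: holds.
D: fails — R32 but no z with R3z and Rz2.
E: fails — Rcd but no z with Rcz and Rzd.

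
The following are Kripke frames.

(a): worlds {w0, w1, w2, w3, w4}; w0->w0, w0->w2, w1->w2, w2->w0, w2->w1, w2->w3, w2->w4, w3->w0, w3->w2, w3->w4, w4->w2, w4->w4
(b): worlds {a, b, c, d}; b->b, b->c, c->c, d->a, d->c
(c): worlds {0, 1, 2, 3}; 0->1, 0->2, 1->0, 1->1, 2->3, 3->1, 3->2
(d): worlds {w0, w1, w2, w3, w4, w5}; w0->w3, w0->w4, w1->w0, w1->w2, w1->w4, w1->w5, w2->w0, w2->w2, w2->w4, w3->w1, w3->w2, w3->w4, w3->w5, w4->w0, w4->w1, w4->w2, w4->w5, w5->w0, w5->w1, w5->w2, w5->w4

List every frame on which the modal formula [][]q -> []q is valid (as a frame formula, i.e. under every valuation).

Frame correspondent (Sahlqvist): forall x forall y (Rxy -> exists z (Rxz & Rzy)) — i.e. density.
(a): fails — Rw1w2 but no z with Rw1z and Rzw2.
(b): fails — Rda but no z with Rdz and Rza.
(c): fails — R32 but no z with R3z and Rz2.
(d): fails — Rw0w3 but no z with Rw0z and Rzw3.

none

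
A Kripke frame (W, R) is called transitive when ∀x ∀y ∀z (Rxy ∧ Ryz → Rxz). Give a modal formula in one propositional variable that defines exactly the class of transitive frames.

The condition is transitivity. The 4 schema □r → □□r defines it.
Suppose □r→□□r is valid. Take Rxy, Ryz and set V(r)={w : Rxw}. Then □r at x, so □□r at x, so □r at y, so r at z, i.e. Rxz.

□r → □□r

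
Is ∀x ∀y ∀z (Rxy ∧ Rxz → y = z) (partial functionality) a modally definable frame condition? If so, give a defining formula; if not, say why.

Yes: it is partial functionality, defined by the CD schema ◇r → □r.
Suppose ◇r→□r is valid. Take Rxy, Rxz and set V(r)={y}. Then ◇r at x, so □r at x, so r at z, i.e. z=y.

Yes — defined by ◇r → □r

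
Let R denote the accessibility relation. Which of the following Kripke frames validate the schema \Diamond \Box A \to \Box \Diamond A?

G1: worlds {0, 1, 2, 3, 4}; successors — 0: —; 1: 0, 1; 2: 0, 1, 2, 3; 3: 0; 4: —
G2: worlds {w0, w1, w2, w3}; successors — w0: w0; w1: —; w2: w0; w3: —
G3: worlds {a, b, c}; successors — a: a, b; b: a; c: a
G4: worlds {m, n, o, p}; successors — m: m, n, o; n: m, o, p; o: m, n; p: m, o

This is the axiom for convergence; its first-order frame correspondent is \forall x \forall y \forall z (Rxy \wedge Rxz \to \exists w (Ryw \wedge Rzw)).
G1: fails — R10 and R10 but 0 and 0 have no common successor.
G2: condition met.
G3: condition met.
G4: condition met.

G2, G3, G4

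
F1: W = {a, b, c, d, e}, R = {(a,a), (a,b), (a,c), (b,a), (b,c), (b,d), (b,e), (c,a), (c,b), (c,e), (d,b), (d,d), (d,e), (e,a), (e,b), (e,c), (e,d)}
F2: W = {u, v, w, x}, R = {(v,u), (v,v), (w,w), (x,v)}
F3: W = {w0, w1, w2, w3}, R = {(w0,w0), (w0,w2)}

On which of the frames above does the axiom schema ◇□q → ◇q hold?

F1

Frame correspondent (Sahlqvist): ∀x ∀y (xRy → ∃w (yRw ∧ xRw)) — i.e. a generalized confluence (Geach) condition.
F1: ✓.
F2: fails — vRu but no t with uRt and vRt.
F3: fails — w0Rw2 but no w with w2Rw and w0Rw.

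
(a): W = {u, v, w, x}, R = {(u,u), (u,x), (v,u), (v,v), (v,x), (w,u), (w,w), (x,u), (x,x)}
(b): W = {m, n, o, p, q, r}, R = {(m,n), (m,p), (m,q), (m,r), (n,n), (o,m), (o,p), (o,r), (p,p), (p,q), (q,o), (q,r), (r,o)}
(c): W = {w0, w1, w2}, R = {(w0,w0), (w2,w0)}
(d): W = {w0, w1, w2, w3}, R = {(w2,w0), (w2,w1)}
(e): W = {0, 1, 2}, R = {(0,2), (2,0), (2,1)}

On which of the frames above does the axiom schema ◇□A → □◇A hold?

(a), (c)

Frame correspondent (Sahlqvist): ∀x ∀y ∀z (Rxy ∧ Rxz → ∃w (Ryw ∧ Rzw)) — i.e. convergence.
(a): condition met.
(b): fails — Rmr and Rmn but r and n have no common successor.
(c): condition met.
(d): fails — Rw2w0 and Rw2w0 but w0 and w0 have no common successor.
(e): fails — R20 and R21 but 0 and 1 have no common successor.
Valid on: (a), (c).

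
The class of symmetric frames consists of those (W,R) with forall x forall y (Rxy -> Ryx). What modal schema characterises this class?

ψ → □◇ψ

A defining formula is ψ → □◇ψ (the B axiom).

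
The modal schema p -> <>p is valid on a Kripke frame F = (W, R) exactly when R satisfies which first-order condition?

Equivalently (dual form): □p → p.
Suppose □p→p is valid. At any x set V(p)={w : Rxw}. Then □p holds at x, so p holds at x, i.e. Rxx.

Reflexivity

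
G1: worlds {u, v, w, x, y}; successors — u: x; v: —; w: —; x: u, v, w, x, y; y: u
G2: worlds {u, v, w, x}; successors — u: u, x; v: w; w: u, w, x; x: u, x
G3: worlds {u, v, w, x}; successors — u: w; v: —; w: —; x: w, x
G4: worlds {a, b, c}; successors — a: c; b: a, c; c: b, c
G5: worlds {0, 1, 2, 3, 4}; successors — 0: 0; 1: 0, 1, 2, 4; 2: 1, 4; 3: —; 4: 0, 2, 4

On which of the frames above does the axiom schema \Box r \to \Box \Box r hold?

G3

The schema corresponds to transitivity: \forall x \forall y \forall z (Rxy \wedge Ryz \to Rxz).
G1: fails — Rux and Rxw but not Ruw.
G2: fails — Rvw and Rwu but not Rvu.
G3: holds.
G4: fails — Rbc and Rcb but not Rbb.
G5: fails — R21 and R10 but not R20.
Valid on: G3.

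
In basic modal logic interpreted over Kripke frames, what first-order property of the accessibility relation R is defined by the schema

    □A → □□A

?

Transitivity

This is the 4 axiom.
It corresponds to transitivity: ∀x ∀y ∀z (Rxy ∧ Ryz → Rxz).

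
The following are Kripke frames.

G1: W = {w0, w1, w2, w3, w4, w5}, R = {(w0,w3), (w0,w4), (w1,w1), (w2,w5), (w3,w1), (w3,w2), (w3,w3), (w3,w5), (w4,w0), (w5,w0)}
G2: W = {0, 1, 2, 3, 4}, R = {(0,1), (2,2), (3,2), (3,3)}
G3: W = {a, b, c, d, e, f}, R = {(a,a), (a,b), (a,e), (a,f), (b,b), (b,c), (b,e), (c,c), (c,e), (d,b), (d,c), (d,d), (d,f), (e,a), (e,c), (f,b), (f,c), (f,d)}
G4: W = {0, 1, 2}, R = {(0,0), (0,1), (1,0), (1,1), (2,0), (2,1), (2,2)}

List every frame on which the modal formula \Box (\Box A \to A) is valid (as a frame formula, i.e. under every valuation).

This is the axiom for shift-reflexivity; its first-order frame correspondent is \forall x \forall y (Rxy \to Ryy).
G1: fails — Rw0w4 but not Rw4w4.
G2: fails — R01 but not R11.
G3: fails — Rdf but not Rff.
G4: ✓.

G4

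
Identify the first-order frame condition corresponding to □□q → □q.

density

Suppose □□q→□q is valid. Take Rxy and set V(q)={w : xR²w}. Then □□q at x, so □q at x, so q at y, i.e. ∃z(Rxz∧Rzy).
Conversely, on a frame with density the schema holds at every world under every valuation.
Frame condition: ∀x ∀y (Rxy → ∃z (Rxz ∧ Rzy)).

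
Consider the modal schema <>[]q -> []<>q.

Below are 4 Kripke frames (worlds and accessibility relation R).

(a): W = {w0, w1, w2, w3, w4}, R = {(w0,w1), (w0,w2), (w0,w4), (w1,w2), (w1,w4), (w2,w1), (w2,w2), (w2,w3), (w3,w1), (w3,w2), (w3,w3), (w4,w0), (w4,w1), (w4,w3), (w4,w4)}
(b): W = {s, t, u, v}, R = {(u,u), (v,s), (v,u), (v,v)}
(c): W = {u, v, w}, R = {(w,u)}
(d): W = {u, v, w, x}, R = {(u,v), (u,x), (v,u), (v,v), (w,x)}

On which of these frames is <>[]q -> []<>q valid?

(a)

Frame correspondent (Sahlqvist): forall x forall y forall z (Rxy & Rxz -> exists w (Ryw & Rzw)) — i.e. convergence.
(a): ✓.
(b): fails — Rvu and Rvs but u and s have no common successor.
(c): fails — Rwu and Rwu but u and u have no common successor.
(d): fails — Ruv and Rux but v and x have no common successor.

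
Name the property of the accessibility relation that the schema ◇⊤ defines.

◇⊤ holds at w iff w has a successor, so frame-validity of ◇⊤ is exactly seriality. Equivalently via □A → ◇A:
Suppose □A→◇A is valid. At any x set V(A)=W. Then □A at x, so ◇A at x, so x has a successor.

seriality: ∀x ∃y Rxy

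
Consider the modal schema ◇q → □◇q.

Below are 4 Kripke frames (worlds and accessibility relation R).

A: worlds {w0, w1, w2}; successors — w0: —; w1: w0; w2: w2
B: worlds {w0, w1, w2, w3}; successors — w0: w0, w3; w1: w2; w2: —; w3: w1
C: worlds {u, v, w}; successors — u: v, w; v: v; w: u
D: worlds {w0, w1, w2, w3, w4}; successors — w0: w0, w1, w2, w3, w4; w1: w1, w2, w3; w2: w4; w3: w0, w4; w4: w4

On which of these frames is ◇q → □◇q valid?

none

Frame correspondent (Sahlqvist): ∀x ∀y ∀z (Rxy ∧ Rxz → Ryz) — i.e. the Euclidean property.
A: fails — Rw1w0 and Rw1w0 but not Rw0w0.
B: fails — Rw0w3 and Rw0w0 but not Rw3w0.
C: fails — Ruv and Ruw but not Rvw.
D: fails — Rw0w4 and Rw0w1 but not Rw4w1.
Valid on no frame.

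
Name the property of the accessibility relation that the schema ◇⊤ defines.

Seriality

◇⊤ holds at w iff w has a successor, so frame-validity of ◇⊤ is exactly seriality. Equivalently via □φ → ◇φ:
Suppose □φ→◇φ is valid. At any x set V(φ)=W. Then □φ at x, so ◇φ at x, so x has a successor.
The converse is a direct semantic check.
Frame condition: ∀x ∃y Rxy.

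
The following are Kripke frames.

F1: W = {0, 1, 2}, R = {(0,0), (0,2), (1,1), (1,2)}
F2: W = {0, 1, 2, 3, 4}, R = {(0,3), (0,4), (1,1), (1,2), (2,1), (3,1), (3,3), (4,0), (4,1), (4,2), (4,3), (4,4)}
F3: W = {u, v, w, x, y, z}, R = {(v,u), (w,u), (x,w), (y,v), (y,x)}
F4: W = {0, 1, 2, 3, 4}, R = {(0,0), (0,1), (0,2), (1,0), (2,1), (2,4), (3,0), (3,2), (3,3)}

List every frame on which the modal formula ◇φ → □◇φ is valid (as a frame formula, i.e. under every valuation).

none

Frame correspondent (Sahlqvist): ∀x ∀y ∀z (Rxy ∧ Rxz → Ryz) — i.e. the Euclidean property.
F1: fails — R02 and R00 but not R20.
F2: fails — R03 and R04 but not R34.
F3: fails — Rvu and Rvu but not Ruu.
F4: fails — R02 and R00 but not R20.
Valid on no frame.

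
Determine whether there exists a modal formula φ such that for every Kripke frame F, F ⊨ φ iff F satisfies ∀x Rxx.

This is a Sahlqvist condition; the T axiom □r → r defines it.

Yes — defined by □r → r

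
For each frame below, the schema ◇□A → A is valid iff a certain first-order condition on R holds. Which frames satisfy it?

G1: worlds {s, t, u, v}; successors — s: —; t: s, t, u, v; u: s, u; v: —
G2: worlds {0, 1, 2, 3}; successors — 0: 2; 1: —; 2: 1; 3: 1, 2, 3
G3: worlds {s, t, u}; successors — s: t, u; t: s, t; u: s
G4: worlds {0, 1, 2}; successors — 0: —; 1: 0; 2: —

G3

This is the axiom for symmetry; its first-order frame correspondent is ∀x ∀y (Rxy → Ryx).
G1: fails — Rtv but not Rvt.
G2: fails — R32 but not R23.
G3: satisfies the condition.
G4: fails — R10 but not R01.
Valid on: G3.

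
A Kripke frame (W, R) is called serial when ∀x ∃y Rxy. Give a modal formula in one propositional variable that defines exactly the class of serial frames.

□r → ◇r

A defining formula is □r → ◇r (the D axiom).
Suppose □r→◇r is valid. At any x set V(r)=W. Then □r at x, so ◇r at x, so x has a successor.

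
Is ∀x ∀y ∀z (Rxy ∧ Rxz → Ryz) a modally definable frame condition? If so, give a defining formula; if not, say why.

This is a Sahlqvist condition; the 5 axiom ◇q → □◇q defines it.
Suppose ◇q→□◇q is valid. Take Rxy, Rxz and set V(q)={y}. Then ◇q at x, so □◇q at x, so ◇q at z, so some w with Rzw has q; w=y, i.e. Rzy. By symmetry of the argument, Ryz.

Definable; ◇q → □◇q defines it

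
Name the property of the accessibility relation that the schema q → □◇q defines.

This schema is the B axiom.
It corresponds to symmetry: ∀x ∀y (Rxy → Ryx).

symmetry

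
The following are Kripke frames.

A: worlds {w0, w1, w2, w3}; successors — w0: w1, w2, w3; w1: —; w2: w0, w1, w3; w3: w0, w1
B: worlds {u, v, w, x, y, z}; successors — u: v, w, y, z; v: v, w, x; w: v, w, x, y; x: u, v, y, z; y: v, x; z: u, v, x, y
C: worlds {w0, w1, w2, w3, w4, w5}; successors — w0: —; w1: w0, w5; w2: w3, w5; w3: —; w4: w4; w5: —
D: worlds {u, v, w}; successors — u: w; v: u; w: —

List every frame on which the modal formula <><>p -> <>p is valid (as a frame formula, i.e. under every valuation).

C

This is the axiom for transitivity; its first-order frame correspondent is forall x forall y forall z (Rxy & Ryz -> Rxz).
A: fails — Rw3w0 and Rw0w3 but not Rw3w3.
B: fails — Ruv and Rvx but not Rux.
C: ✓.
D: fails — Rvu and Ruw but not Rvw.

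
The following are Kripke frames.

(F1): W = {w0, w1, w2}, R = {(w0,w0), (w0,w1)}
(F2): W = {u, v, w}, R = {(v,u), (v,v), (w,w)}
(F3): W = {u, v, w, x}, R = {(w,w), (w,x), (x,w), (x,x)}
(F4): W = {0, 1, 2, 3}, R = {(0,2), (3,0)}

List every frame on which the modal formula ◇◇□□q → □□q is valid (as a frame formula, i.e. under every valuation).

(F3)

Frame correspondent (Sahlqvist): ∀x ∀y ∀z ((xR²y ∧ xR²z) → ∃w (yR²w ∧ z = w)) — i.e. a generalized confluence (Geach) condition.
(F1): fails — w0R²w1, w0R²w0 but no w with w1R²w and w0=w.
(F2): fails — vR²u, vR²u but no t with uR²t and u=t.
(F3): ✓.
(F4): fails — 3R²2, 3R²2 but no w with 2R²w and 2=w.
Valid on: (F3).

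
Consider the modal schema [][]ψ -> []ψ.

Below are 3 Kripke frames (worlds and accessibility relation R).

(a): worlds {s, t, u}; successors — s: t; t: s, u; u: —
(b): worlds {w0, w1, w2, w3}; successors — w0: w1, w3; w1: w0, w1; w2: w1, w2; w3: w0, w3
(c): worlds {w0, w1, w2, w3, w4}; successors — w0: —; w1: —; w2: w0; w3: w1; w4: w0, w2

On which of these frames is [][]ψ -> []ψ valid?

(b)

This is the axiom for density; its first-order frame correspondent is forall x forall y (Rxy -> exists z (Rxz & Rzy)).
(a): fails — Rtu but no z with Rtz and Rzu.
(b): condition met.
(c): fails — Rw3w1 but no z with Rw3z and Rzw1.
Valid on: (b).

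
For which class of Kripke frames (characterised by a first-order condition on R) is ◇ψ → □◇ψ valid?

Suppose ◇ψ→□◇ψ is valid. Take Rxy, Rxz and set V(ψ)={y}. Then ◇ψ at x, so □◇ψ at x, so ◇ψ at z, so some w with Rzw has ψ; w=y, i.e. Rzy. By symmetry of the argument, Ryz.
Conversely, any frame satisfying ∀x ∀y ∀z (Rxy ∧ Rxz → Ryz) validates the schema.
Frame condition: ∀x ∀y ∀z (Rxy ∧ Rxz → Ryz).

the Euclidean property: ∀x ∀y ∀z (Rxy ∧ Rxz → Ryz)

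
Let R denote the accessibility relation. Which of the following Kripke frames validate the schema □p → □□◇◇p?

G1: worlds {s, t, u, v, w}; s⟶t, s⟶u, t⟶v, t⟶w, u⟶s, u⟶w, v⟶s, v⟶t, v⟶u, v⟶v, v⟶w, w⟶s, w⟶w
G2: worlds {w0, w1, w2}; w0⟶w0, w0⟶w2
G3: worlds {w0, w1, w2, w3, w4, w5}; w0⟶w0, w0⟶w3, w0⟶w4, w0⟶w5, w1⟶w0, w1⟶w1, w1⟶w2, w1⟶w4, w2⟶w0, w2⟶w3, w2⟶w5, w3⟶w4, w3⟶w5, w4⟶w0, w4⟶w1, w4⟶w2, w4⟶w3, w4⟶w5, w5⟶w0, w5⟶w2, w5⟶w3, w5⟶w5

The schema corresponds to a generalized confluence (Geach) condition: ∀x ∀z (xR²z → ∃w (xRw ∧ zR²w)).
G1: fails — sR²s but no w* with sRw* and sR²w*.
G2: fails — w0R²w2 but no w with w0Rw and w2R²w.
G3: condition met.
Valid on: G3.

G3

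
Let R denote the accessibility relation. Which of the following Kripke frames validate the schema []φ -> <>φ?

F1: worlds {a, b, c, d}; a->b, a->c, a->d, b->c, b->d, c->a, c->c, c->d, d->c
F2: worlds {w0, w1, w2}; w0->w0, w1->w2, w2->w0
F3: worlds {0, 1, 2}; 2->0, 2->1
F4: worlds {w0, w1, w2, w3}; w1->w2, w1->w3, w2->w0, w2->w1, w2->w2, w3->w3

Frame correspondent (Sahlqvist): forall x exists y Rxy — i.e. seriality.
F1: satisfies the condition.
F2: satisfies the condition.
F3: fails — world 0 has no successor.
F4: fails — world w0 has no successor.

F1, F2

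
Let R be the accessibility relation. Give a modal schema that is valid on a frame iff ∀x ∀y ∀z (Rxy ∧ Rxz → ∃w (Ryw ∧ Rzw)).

◇□p → □◇p

The condition is convergence. The .2 schema ◇□p → □◇p defines it.
Suppose ◇□p→□◇p is valid. Take Rxy, Rxz and set V(p)={w : Ryw}. Then □p at y so ◇□p at x, so □◇p at x, so ◇p at z, giving w with Rzw and Ryw.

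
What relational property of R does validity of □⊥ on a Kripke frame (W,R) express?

emptiness of R: ∀x ∀y ¬Rxy

□⊥ is valid iff no world has any successor (otherwise □⊥ fails at any world with one).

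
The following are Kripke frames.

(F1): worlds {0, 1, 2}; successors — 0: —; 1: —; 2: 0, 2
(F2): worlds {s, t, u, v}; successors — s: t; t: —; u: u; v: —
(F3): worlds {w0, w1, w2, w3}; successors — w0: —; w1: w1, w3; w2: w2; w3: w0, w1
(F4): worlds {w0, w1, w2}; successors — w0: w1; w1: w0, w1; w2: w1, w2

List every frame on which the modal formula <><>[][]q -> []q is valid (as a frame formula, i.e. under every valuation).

(F2)

Frame correspondent (Sahlqvist): forall x forall y forall z ((x R^2 y & xRz) -> exists w (y R^2 w & z = w)) — i.e. a generalized confluence (Geach) condition.
(F1): fails — 2R²0, 2R0 but no w with 0R²w and 0=w.
(F2): condition met.
(F3): fails — w1R²w0, w1Rw1 but no w with w0R²w and w1=w.
(F4): fails — w2R²w0, w2Rw2 but no w with w0R²w and w2=w.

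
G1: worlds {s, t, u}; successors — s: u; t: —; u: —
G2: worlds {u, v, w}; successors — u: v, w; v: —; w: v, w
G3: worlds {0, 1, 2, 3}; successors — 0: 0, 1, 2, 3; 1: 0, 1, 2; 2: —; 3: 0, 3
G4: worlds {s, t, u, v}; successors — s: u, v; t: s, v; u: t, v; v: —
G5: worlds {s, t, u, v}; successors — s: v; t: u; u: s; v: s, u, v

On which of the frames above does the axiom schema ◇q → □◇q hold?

none

This is the axiom for the Euclidean property; its first-order frame correspondent is ∀x ∀y ∀z (Rxy ∧ Rxz → Ryz).
G1: fails — Rsu and Rsu but not Ruu.
G2: fails — Ruv and Ruv but not Rvv.
G3: fails — R02 and R00 but not R20.
G4: fails — Rsv and Rsv but not Rvv.
G5: fails — Rtu and Rtu but not Ruu.
Valid on no frame.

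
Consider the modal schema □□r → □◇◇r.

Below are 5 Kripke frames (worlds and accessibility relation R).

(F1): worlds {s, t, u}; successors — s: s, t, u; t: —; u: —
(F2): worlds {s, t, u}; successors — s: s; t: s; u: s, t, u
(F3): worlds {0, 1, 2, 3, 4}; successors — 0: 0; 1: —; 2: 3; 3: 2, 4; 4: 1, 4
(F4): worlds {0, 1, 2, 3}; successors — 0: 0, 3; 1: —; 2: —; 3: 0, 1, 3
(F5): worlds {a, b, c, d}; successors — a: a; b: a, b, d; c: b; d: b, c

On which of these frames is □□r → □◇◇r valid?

(F2), (F5)

The schema corresponds to a generalized confluence (Geach) condition: ∀x ∀z (xRz → ∃w (xR²w ∧ zR²w)).
(F1): fails — sRt but no w with sR²w and tR²w.
(F2): holds.
(F3): fails — 4R1 but no w with 4R²w and 1R²w.
(F4): fails — 3R1 but no w with 3R²w and 1R²w.
(F5): holds.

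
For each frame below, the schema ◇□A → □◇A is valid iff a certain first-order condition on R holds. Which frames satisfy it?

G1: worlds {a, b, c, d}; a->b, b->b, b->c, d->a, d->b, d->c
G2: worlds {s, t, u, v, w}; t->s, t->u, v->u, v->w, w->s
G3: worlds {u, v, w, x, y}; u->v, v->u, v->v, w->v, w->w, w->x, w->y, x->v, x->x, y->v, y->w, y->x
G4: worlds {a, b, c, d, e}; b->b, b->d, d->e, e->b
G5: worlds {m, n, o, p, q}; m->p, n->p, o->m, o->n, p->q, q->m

The schema corresponds to convergence: ∀x ∀y ∀z (Rxy ∧ Rxz → ∃w (Ryw ∧ Rzw)).
G1: fails — Rbc and Rbc but c and c have no common successor.
G2: fails — Rts and Rts but s and s have no common successor.
G3: ✓.
G4: fails — Rbd and Rbb but d and b have no common successor.
G5: ✓.

G3, G5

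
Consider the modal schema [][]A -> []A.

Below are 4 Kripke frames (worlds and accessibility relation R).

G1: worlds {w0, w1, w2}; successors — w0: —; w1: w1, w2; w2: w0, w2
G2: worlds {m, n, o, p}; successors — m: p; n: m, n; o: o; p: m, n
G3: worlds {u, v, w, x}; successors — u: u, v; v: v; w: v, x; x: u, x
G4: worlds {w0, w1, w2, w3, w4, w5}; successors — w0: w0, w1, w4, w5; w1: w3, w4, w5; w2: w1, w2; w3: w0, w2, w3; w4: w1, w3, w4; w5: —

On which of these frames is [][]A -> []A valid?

The schema corresponds to density: forall x forall y (Rxy -> exists z (Rxz & Rzy)).
G1: holds.
G2: fails — Rmp but no z with Rmz and Rzp.
G3: holds.
G4: fails — Rw1w5 but no z with Rw1z and Rzw5.

G1, G3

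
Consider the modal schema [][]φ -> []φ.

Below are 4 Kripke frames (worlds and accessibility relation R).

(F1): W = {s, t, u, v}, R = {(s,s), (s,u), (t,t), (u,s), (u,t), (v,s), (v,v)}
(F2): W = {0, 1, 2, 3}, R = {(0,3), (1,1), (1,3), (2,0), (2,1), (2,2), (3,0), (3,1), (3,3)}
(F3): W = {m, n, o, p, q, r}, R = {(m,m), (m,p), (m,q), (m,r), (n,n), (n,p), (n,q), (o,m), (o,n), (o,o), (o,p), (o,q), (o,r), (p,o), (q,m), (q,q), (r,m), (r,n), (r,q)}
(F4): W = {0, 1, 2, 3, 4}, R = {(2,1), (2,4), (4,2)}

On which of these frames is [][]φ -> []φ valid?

(F1), (F2), (F3)

Frame correspondent (Sahlqvist): forall x forall y (Rxy -> exists z (Rxz & Rzy)) — i.e. density.
(F1): ✓.
(F2): ✓.
(F3): ✓.
(F4): fails — R42 but no z with R4z and Rz2.
Valid on: (F1), (F2), (F3).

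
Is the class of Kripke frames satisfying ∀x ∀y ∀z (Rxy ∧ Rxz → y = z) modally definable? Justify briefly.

This is a Sahlqvist condition; the CD axiom ◇p → □p defines it.
Suppose ◇p→□p is valid. Take Rxy, Rxz and set V(p)={y}. Then ◇p at x, so □p at x, so p at z, i.e. z=y.

Definable; ◇p → □p defines it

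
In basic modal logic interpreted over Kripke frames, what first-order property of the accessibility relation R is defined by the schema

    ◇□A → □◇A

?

This schema is the .2 axiom.
It corresponds to convergence: ∀x ∀y ∀z (Rxy ∧ Rxz → ∃w (Ryw ∧ Rzw)).

convergence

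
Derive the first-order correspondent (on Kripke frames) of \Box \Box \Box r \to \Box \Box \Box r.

\forall x \forall z (x R^3 z \to \exists w (x R^3 w \wedge z = w))

This is a Sahlqvist (Geach-type) schema ◇^0□^3r → □^3◇^0r.
First-order correspondent: \forall x \forall z (x R^3 z \to \exists w (x R^3 w \wedge z = w)).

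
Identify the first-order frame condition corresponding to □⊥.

Emptiness of R

□⊥ is valid iff no world has any successor (otherwise □⊥ fails at any world with one).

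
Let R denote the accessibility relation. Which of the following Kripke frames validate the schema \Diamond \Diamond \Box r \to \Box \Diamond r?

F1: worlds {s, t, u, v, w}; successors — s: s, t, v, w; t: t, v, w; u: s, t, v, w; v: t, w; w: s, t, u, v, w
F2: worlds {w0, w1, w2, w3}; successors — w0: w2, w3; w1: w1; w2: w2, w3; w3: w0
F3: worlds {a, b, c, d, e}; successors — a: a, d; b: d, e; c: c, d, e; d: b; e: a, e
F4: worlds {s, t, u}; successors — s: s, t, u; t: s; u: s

F1, F4

The schema corresponds to a generalized confluence (Geach) condition: \forall x \forall y \forall z ((x R^2 y \wedge xRz) \to \exists w (yRw \wedge zRw)).
F1: holds.
F2: fails — w0R²w0, w0Rw3 but no w with w0Rw and w3Rw.
F3: fails — aR²a, aRd but no w with aRw and dRw.
F4: holds.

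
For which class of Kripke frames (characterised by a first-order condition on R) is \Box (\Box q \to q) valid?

Suppose □(□q→q) is valid. Take Rxy and set V(q)={w : Ryw}. Then at y, □q holds; since □(□q→q) at x, □q→q at y, so q at y, i.e. Ryy.
Conversely, on a frame with shift-reflexivity the schema holds at every world under every valuation.
Frame condition: \forall x \forall y (Rxy \to Ryy).

shift-reflexivity: \forall x \forall y (Rxy \to Ryy)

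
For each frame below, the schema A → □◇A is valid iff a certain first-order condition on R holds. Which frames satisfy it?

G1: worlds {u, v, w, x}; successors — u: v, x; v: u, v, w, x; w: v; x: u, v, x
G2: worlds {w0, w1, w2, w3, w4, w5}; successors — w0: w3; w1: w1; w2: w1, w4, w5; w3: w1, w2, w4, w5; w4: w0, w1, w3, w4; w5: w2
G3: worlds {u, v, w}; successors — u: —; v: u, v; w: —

This is the axiom for symmetry; its first-order frame correspondent is ∀x ∀y (Rxy → Ryx).
G1: ✓.
G2: fails — Rw2w4 but not Rw4w2.
G3: fails — Rvu but not Ruv.

G1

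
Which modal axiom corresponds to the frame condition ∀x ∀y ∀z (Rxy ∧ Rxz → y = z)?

◇p → □p

This is partial functionality; the standard corresponding axiom is CD: ◇p → □p.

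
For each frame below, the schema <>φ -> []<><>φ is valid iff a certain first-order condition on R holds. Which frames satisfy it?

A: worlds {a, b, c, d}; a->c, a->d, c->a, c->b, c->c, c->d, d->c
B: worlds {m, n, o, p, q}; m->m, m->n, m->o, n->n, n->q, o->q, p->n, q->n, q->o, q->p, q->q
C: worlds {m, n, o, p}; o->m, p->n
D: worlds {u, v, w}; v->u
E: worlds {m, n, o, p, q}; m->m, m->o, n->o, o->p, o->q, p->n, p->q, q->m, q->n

none

The schema corresponds to a generalized confluence (Geach) condition: forall x forall y forall z ((xRy & xRz) -> exists w (y = w & z R^2 w)).
A: fails — cRa, cRb but no w with a=w and bR²w.
B: fails — mRm, mRn but no w with m=w and nR²w.
C: fails — oRm, oRm but no w with m=w and mR²w.
D: fails — vRu, vRu but no t with u=t and uR²t.
E: fails — mRo, mRo but no w with o=w and oR²w.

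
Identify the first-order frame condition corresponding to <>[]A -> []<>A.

convergence

This schema is the .2 axiom.
It corresponds to convergence: forall x forall y forall z (Rxy & Rxz -> exists w (Ryw & Rzw)).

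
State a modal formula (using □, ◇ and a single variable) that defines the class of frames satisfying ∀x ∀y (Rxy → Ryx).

A defining formula is s → □◇s (the B axiom).
Suppose s→□◇s is valid. Take Rxy and set V(s)={x}. Then s at x, so □◇s at x, so ◇s at y, so some z with Ryz has s; z=x, i.e. Ryx.

s → □◇s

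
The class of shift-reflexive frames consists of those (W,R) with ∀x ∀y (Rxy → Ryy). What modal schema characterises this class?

The condition is shift-reflexivity. The T□ schema □(□s → s) defines it.
Suppose □(□s→s) is valid. Take Rxy and set V(s)={w : Ryw}. Then at y, □s holds; since □(□s→s) at x, □s→s at y, so s at y, i.e. Ryy.

□(□s → s)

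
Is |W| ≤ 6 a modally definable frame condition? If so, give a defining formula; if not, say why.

No

Modal frame validity is preserved under disjoint unions.
Any modal formula valid on each of 7 disjoint one-world frames is valid on their disjoint union (validity is preserved under disjoint unions). Each one-world frame has |W|=1≤6, but the union has |W|=7.
Hence having at most 6 worlds is not modally definable.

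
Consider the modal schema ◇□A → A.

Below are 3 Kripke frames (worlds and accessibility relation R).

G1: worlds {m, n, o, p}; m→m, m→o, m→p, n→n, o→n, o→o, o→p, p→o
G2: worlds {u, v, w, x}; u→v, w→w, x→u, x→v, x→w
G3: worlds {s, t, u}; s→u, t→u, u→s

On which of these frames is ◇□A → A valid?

none

This is the axiom for symmetry; its first-order frame correspondent is ∀x ∀y (Rxy → Ryx).
G1: fails — Ron but not Rno.
G2: fails — Ruv but not Rvu.
G3: fails — Rtu but not Rut.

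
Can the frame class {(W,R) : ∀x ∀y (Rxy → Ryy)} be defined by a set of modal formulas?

Yes — defined by □(□r → r)

The condition is shift-reflexivity. A defining modal formula is □(□r → r).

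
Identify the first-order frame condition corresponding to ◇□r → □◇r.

convergence

Suppose ◇□r→□◇r is valid. Take Rxy, Rxz and set V(r)={w : Ryw}. Then □r at y so ◇□r at x, so □◇r at x, so ◇r at z, giving w with Rzw and Ryw.
Conversely, on a frame with convergence the schema holds at every world under every valuation.
So the correspondent is convergence.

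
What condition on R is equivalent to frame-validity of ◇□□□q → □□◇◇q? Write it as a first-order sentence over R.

This is a Sahlqvist (Geach-type) schema ◇^1□^3q → □^2◇^2q.
First-order correspondent: ∀x ∀y ∀z ((xRy ∧ xR²z) → ∃w (yR³w ∧ zR²w)).

∀x ∀y ∀z ((xRy ∧ xR²z) → ∃w (yR³w ∧ zR²w))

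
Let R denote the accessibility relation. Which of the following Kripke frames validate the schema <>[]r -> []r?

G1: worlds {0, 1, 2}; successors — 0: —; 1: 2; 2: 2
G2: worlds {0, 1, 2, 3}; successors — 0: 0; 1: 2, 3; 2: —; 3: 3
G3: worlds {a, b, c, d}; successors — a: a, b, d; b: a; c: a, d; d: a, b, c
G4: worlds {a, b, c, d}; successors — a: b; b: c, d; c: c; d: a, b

G1

This is the axiom for a generalized confluence (Geach) condition; its first-order frame correspondent is forall x forall y forall z ((xRy & xRz) -> exists w (yRw & z = w)).
G1: holds.
G2: fails — 1R2, 1R2 but no w with 2Rw and 2=w.
G3: fails — aRb, aRb but no w with bRw and b=w.
G4: fails — aRb, aRb but no w with bRw and b=w.
Valid on: G1.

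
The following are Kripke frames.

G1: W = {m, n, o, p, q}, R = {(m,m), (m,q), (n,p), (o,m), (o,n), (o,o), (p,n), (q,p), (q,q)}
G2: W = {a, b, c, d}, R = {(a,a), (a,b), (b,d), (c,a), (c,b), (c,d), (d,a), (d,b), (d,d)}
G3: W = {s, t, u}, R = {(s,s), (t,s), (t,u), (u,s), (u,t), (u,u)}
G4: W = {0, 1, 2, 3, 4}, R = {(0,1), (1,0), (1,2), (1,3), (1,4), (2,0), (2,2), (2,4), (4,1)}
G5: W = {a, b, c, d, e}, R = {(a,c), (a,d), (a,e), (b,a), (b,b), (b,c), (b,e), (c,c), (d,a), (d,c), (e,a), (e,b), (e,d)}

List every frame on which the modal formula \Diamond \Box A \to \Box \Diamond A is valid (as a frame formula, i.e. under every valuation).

G3

Frame correspondent (Sahlqvist): \forall x \forall y \forall z (Rxy \wedge Rxz \to \exists w (Ryw \wedge Rzw)) — i.e. convergence.
G1: fails — Rom and Ron but m and n have no common successor.
G2: fails — Rab and Raa but b and a have no common successor.
G3: ✓.
G4: fails — R10 and R12 but 0 and 2 have no common successor.
G5: fails — Rae and Rac but e and c have no common successor.
Valid on: G3.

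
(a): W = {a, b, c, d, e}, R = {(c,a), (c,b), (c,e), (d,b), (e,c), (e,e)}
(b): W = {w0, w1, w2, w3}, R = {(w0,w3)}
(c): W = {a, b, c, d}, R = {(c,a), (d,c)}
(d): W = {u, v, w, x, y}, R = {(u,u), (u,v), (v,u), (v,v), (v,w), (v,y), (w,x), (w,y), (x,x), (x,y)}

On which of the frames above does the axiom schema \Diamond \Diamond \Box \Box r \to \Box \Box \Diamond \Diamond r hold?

This is the axiom for a generalized confluence (Geach) condition; its first-order frame correspondent is \forall x \forall y \forall z ((x R^2 y \wedge x R^2 z) \to \exists w (y R^2 w \wedge z R^2 w)).
(a): fails — eR²a, eR²a but no w with aR²w and aR²w.
(b): satisfies the condition.
(c): fails — dR²a, dR²a but no w with aR²w and aR²w.
(d): fails — uR²u, uR²y but no t with uR²t and yR²t.
Valid on: (b).

(b)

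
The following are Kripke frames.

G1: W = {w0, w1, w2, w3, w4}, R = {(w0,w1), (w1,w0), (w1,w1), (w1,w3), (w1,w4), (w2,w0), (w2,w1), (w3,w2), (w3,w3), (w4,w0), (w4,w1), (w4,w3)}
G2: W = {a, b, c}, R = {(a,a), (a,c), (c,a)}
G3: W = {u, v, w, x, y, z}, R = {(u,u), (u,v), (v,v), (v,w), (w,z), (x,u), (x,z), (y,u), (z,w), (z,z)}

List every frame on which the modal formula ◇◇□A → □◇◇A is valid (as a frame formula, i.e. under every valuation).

G1, G2

This is the axiom for a generalized confluence (Geach) condition; its first-order frame correspondent is ∀x ∀y ∀z ((xR²y ∧ xRz) → ∃w (yRw ∧ zR²w)).
G1: holds.
G2: holds.
G3: fails — uR²w, uRu but no t with wRt and uR²t.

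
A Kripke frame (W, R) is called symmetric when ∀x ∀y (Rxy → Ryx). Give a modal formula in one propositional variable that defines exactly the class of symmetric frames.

r → □◇r

The condition is symmetry. The B schema r → □◇r defines it.
Suppose r→□◇r is valid. Take Rxy and set V(r)={x}. Then r at x, so □◇r at x, so ◇r at y, so some z with Ryz has r; z=x, i.e. Ryx.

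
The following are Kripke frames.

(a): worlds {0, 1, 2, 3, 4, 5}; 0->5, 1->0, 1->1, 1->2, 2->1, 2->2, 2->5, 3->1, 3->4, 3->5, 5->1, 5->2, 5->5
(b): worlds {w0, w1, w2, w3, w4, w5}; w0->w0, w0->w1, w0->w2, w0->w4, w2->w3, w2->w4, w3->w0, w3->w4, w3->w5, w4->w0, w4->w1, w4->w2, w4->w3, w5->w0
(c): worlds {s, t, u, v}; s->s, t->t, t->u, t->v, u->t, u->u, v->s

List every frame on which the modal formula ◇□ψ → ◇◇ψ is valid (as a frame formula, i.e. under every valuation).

(c)

Frame correspondent (Sahlqvist): ∀x ∀y (xRy → ∃w (yRw ∧ xR²w)) — i.e. a generalized confluence (Geach) condition.
(a): fails — 3R4 but no w with 4Rw and 3R²w.
(b): fails — w0Rw1 but no w with w1Rw and w0R²w.
(c): satisfies the condition.
Valid on: (c).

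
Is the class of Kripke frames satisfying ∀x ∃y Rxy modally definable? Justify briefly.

Yes, by □r → ◇r

The condition is seriality. A defining modal formula is □r → ◇r.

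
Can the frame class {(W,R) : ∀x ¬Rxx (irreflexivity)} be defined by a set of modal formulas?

Not definable by any modal formula

Any modally definable frame class is closed under surjective bounded morphisms.
The 4-cycle (worlds a,b,c,d with a→b→c→d→a) is irreflexive, and the map sending every world to a single reflexive point • is a surjective bounded morphism (forth: every edge maps to (•,•); back: every world has a successor). So any modal formula valid on the 4-cycle is also valid on the reflexive point, which is not irreflexive.
So no modal formula (or set of formulas) defines exactly the irreflexive frames.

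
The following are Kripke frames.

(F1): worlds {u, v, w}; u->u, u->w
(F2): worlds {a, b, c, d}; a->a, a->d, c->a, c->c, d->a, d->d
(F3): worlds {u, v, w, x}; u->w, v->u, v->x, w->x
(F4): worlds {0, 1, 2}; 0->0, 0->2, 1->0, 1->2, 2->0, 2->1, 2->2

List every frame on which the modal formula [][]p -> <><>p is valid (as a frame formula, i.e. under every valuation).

(F4)

This is the axiom for a generalized confluence (Geach) condition; its first-order frame correspondent is forall x exists w (x R^2 w & x R^2 w).
(F1): fails — at v but no t with vR²t and vR²t.
(F2): fails — at b but no w with bR²w and bR²w.
(F3): fails — at w but no t with wR²t and wR²t.
(F4): ✓.
Valid on: (F4).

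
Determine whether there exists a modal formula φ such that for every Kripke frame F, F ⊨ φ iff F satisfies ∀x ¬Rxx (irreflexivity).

If a class were modally definable it would be closed under surjective bounded morphisms (Goldblatt–Thomason).
The 2-cycle (worlds w0,w1 with w0→w1→w0) is irreflexive, and the map sending every world to a single reflexive point • is a surjective bounded morphism (forth: every edge maps to (•,•); back: every world has a successor). So any modal formula valid on the 2-cycle is also valid on the reflexive point, which is not irreflexive.
So no modal formula (or set of formulas) defines exactly the irreflexive frames.

No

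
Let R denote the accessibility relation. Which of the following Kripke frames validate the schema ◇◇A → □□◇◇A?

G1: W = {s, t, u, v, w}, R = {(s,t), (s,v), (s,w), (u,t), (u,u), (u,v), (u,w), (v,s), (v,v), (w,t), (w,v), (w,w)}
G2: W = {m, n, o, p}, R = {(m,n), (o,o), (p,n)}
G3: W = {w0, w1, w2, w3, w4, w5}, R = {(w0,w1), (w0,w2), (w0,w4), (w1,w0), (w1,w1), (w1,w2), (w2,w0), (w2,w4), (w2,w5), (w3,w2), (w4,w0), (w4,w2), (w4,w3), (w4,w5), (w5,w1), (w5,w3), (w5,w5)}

G2

The schema corresponds to a generalized confluence (Geach) condition: ∀x ∀y ∀z ((xR²y ∧ xR²z) → ∃w (y = w ∧ zR²w)).
G1: fails — sR²s, sR²t but no w* with s=w* and tR²w*.
G2: condition met.
G3: fails — w0R²w1, w0R²w3 but no w with w1=w and w3R²w.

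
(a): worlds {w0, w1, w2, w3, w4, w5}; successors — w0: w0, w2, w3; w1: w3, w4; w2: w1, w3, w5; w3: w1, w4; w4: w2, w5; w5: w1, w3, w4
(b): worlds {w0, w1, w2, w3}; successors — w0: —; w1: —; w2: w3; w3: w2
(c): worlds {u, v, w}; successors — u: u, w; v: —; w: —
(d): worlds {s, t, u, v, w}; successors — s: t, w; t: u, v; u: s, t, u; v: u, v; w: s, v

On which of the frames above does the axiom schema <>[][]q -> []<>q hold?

The schema corresponds to a generalized confluence (Geach) condition: forall x forall y forall z ((xRy & xRz) -> exists w (y R^2 w & zRw)).
(a): ✓.
(b): fails — w2Rw3, w2Rw3 but no w with w3R²w and w3Rw.
(c): fails — uRu, uRw but no t with uR²t and wRt.
(d): fails — uRs, uRs but no w* with sR²w* and sRw*.

(a)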